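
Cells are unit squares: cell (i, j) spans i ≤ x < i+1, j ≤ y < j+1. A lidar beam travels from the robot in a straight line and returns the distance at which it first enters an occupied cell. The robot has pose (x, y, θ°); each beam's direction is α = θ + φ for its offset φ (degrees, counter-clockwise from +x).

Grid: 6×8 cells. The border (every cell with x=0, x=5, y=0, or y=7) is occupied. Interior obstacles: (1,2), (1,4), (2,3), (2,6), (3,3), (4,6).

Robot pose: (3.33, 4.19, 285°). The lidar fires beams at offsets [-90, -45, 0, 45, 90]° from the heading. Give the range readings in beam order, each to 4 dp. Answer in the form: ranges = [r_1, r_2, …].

beam 1: φ=-90°, α=195°
  cosα=-0.9659 sinα=-0.2588 | (3,4) | tMaxX 0.3416 tMaxY 0.7341 | tΔX 1.0353 tΔY 3.8637
    t=0.3416 [x] (2,4)
    t=0.7341 [y] (2,3) — stop
  → r_1 = 0.7341
beam 2: φ=-45°, α=240°
  cosα=-0.5000 sinα=-0.8660 | (3,4) | tMaxX 0.6600 tMaxY 0.2194 | tΔX 2.0000 tΔY 1.1547
    t=0.2194 [y] (3,3) — stop
  → r_2 = 0.2194
beam 3: φ=0°, α=285°
  cosα=0.2588 sinα=-0.9659 | (3,4) | tMaxX 2.5887 tMaxY 0.1967 | tΔX 3.8637 tΔY 1.0353
    t=0.1967 [y] (3,3) — stop
  → r_3 = 0.1967
beam 4: φ=45°, α=330°
  cosα=0.8660 sinα=-0.5000 | (3,4) | tMaxX 0.7736 tMaxY 0.3800 | tΔX 1.1547 tΔY 2.0000
    t=0.3800 [y] (3,3) — stop
  → r_4 = 0.3800
beam 5: φ=90°, α=15°
  cosα=0.9659 sinα=0.2588 | (3,4) | tMaxX 0.6936 tMaxY 3.1296 | tΔX 1.0353 tΔY 3.8637
    t=0.6936 [x] (4,4)
    t=1.7289 [x] (5,4) — stop
  → r_5 = 1.7289

ranges = [0.7341, 0.2194, 0.1967, 0.3800, 1.7289]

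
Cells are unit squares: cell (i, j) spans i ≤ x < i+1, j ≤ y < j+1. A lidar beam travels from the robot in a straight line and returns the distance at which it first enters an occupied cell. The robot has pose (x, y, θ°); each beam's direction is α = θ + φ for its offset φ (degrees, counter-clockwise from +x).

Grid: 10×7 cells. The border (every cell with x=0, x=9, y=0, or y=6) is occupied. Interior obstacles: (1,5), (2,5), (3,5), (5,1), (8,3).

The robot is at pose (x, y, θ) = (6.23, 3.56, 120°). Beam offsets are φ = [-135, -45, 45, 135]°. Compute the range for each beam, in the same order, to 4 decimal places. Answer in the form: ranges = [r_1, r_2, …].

ranges = [1.8324, 2.5261, 5.4145, 1.6150]

beam 1: φ=-135°, α=345°
  d=(0.9659,-0.2588)  start (6,3)  tX=0.7972 tY=2.1637  stride 1/|dx|=1.0353 1/|dy|=3.8637
    cross x-line → (7,3), t=0.7972
    cross x-line → (8,3), t=1.8324 (wall)
  → r_1 = 1.8324
beam 2: φ=-45°, α=75°
  d=(0.2588,0.9659)  start (6,3)  tX=2.9751 tY=0.4555  stride 1/|dx|=3.8637 1/|dy|=1.0353
    cross y-line → (6,4), t=0.4555
    cross y-line → (6,5), t=1.4908
    cross y-line → (6,6), t=2.5261 (wall)
  → r_2 = 2.5261
beam 3: φ=45°, α=165°
  d=(-0.9659,0.2588)  start (6,3)  tX=0.2381 tY=1.7000  stride 1/|dx|=1.0353 1/|dy|=3.8637
    cross x-line → (5,3), t=0.2381
    cross x-line → (4,3), t=1.2734
    cross y-line → (4,4), t=1.7000
    cross x-line → (3,4), t=2.3087
    cross x-line → (2,4), t=3.3439
    cross x-line → (1,4), t=4.3792
    cross x-line → (0,4), t=5.4145 (wall)
  → r_3 = 5.4145
beam 4: φ=135°, α=255°
  d=(-0.2588,-0.9659)  start (6,3)  tX=0.8887 tY=0.5798  stride 1/|dx|=3.8637 1/|dy|=1.0353
    cross y-line → (6,2), t=0.5798
    cross x-line → (5,2), t=0.8887
    cross y-line → (5,1), t=1.6150 (wall)
  → r_4 = 1.6150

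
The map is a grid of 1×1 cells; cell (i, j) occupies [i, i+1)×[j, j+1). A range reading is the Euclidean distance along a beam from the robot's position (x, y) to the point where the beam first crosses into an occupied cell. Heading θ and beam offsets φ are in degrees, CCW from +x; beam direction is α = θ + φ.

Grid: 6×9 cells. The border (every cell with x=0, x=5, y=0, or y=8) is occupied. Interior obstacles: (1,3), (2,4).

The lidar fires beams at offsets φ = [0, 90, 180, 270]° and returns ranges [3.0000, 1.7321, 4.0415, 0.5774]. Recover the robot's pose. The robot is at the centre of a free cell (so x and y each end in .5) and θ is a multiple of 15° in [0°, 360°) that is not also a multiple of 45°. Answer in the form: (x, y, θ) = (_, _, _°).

(x, y, θ) = (3.5, 4.5, 300°)

Candidates: 26 free-cell centres × 16 headings = 416 poses. Raycast each; keep the one whose scan matches to 4 dp.
  (2.5, 3.5, 150°): beam 1 = 0.5774 ≠ 3.0000 ✗
  (3.5, 4.5, 330°): beam 1 = 1.7321 ≠ 3.0000 ✗
  (4.5, 7.5, 60°): beam 1 = 0.5774 ≠ 3.0000 ✗
  (4.5, 5.5, 75°): beam 1 = 1.9319 ≠ 3.0000 ✗
  …
  (3.5, 4.5, 300°): r_1=3.0000, r_2=1.7321, r_3=4.0415, r_4=0.5774 — all match ✓
Only this pose fits every beam.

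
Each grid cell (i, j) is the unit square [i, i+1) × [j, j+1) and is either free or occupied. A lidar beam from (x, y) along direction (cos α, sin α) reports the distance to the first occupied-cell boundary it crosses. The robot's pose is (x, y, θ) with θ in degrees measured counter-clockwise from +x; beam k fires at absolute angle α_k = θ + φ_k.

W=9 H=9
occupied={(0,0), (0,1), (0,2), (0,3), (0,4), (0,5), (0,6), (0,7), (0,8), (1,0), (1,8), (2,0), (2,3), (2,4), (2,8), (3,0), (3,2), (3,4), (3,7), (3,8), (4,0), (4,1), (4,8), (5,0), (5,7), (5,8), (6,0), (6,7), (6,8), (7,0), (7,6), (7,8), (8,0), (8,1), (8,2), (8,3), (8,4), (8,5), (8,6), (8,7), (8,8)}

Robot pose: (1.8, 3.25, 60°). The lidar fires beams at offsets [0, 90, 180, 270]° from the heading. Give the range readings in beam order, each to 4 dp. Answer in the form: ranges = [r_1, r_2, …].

beam 1: φ=0°, α=60°
  cosα=0.5000 sinα=0.8660 | (1,3) | tMaxX 0.4000 tMaxY 0.8660 | tΔX 2.0000 tΔY 1.1547
    t=0.4000 [x] (2,3) — stop
  → r_1 = 0.4000
beam 2: φ=90°, α=150°
  cosα=-0.8660 sinα=0.5000 | (1,3) | tMaxX 0.9238 tMaxY 1.5000 | tΔX 1.1547 tΔY 2.0000
    t=0.9238 [x] (0,3) — stop
  → r_2 = 0.9238
beam 3: φ=180°, α=240°
  cosα=-0.5000 sinα=-0.8660 | (1,3) | tMaxX 1.6000 tMaxY 0.2887 | tΔX 2.0000 tΔY 1.1547
    t=0.2887 [y] (1,2)
    t=1.4434 [y] (1,1)
    t=1.6000 [x] (0,1) — stop
  → r_3 = 1.6000
beam 4: φ=270°, α=330°
  cosα=0.8660 sinα=-0.5000 | (1,3) | tMaxX 0.2309 tMaxY 0.5000 | tΔX 1.1547 tΔY 2.0000
    t=0.2309 [x] (2,3) — stop
  → r_4 = 0.2309

ranges = [0.4000, 0.9238, 1.6000, 0.2309]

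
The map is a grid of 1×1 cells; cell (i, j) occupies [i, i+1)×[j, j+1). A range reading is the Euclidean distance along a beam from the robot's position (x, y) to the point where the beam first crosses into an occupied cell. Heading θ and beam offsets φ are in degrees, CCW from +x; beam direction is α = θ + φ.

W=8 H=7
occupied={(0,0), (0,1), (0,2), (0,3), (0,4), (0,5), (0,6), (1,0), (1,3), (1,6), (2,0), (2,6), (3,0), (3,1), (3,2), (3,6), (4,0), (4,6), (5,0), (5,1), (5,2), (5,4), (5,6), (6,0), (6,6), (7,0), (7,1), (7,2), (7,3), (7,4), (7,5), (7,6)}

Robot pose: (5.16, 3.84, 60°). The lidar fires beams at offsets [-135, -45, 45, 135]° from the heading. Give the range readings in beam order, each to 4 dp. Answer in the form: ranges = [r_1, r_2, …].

ranges = [0.8696, 0.6182, 0.1656, 4.3067]

beam 1: φ=-135°, α=285°
  d=(0.2588,-0.9659)  start (5,3)  tX=3.2455 tY=0.8696  stride 1/|dx|=3.8637 1/|dy|=1.0353
    cross y-line → (5,2), t=0.8696 (wall)
  → r_1 = 0.8696
beam 2: φ=-45°, α=15°
  d=(0.9659,0.2588)  start (5,3)  tX=0.8696 tY=0.6182  stride 1/|dx|=1.0353 1/|dy|=3.8637
    cross y-line → (5,4), t=0.6182 (wall)
  → r_2 = 0.6182
beam 3: φ=45°, α=105°
  d=(-0.2588,0.9659)  start (5,3)  tX=0.6182 tY=0.1656  stride 1/|dx|=3.8637 1/|dy|=1.0353
    cross y-line → (5,4), t=0.1656 (wall)
  → r_3 = 0.1656
beam 4: φ=135°, α=195°
  d=(-0.9659,-0.2588)  start (5,3)  tX=0.1656 tY=3.2455  stride 1/|dx|=1.0353 1/|dy|=3.8637
    cross x-line → (4,3), t=0.1656
    cross x-line → (3,3), t=1.2009
    cross x-line → (2,3), t=2.2362
    cross y-line → (2,2), t=3.2455
    cross x-line → (1,2), t=3.2715
    cross x-line → (0,2), t=4.3067 (wall)
  → r_4 = 4.3067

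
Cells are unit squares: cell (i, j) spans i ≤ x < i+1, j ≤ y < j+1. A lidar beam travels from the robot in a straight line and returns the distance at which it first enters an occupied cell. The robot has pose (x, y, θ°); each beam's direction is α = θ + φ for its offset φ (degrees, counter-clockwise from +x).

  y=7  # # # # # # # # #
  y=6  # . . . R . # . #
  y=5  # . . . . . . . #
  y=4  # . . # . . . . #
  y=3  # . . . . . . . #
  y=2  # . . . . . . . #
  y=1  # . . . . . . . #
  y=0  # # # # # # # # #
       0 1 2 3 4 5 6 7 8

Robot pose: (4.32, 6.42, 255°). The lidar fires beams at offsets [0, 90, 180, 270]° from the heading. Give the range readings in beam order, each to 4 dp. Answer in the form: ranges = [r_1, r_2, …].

ranges = [1.4701, 3.8098, 0.6005, 2.2409]

beam 1: φ=0°, α=255°
  d=(-0.2588,-0.9659)  start (4,6)  tX=1.2364 tY=0.4348  stride 1/|dx|=3.8637 1/|dy|=1.0353
    cross y-line → (4,5), t=0.4348
    cross x-line → (3,5), t=1.2364
    cross y-line → (3,4), t=1.4701 (wall)
  → r_1 = 1.4701
beam 2: φ=90°, α=345°
  d=(0.9659,-0.2588)  start (4,6)  tX=0.7040 tY=1.6228  stride 1/|dx|=1.0353 1/|dy|=3.8637
    cross x-line → (5,6), t=0.7040
    cross y-line → (5,5), t=1.6228
    cross x-line → (6,5), t=1.7393
    cross x-line → (7,5), t=2.7745
    cross x-line → (8,5), t=3.8098 (wall)
  → r_2 = 3.8098
beam 3: φ=180°, α=75°
  d=(0.2588,0.9659)  start (4,6)  tX=2.6273 tY=0.6005  stride 1/|dx|=3.8637 1/|dy|=1.0353
    cross y-line → (4,7), t=0.6005 (wall)
  → r_3 = 0.6005
beam 4: φ=270°, α=165°
  d=(-0.9659,0.2588)  start (4,6)  tX=0.3313 tY=2.2409  stride 1/|dx|=1.0353 1/|dy|=3.8637
    cross x-line → (3,6), t=0.3313
    cross x-line → (2,6), t=1.3666
    cross y-line → (2,7), t=2.2409 (wall)
  → r_4 = 2.2409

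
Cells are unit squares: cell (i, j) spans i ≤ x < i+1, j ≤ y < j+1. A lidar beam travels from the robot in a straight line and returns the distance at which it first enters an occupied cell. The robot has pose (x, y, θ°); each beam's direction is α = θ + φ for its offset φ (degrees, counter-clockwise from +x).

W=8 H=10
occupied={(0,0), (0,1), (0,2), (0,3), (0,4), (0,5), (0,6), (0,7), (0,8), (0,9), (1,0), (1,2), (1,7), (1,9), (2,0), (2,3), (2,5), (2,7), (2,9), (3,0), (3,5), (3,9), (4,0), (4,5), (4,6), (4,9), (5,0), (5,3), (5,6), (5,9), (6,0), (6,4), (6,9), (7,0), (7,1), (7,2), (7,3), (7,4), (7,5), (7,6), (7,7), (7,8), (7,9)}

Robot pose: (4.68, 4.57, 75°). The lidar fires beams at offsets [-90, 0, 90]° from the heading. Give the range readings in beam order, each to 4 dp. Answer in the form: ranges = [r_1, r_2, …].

beam 1: φ=-90°, α=345°
  dir = (cos 345°, sin 345°) = (0.9659, -0.2588); from cell (4,4)
  next x-line at t=0.3313, next y-line at t=2.2023; Δt_x=1.0353, Δt_y=3.8637
    x: enter (5,4) at t=0.3313
    x: enter (6,4) at t=1.3666 ← occupied
  → r_1 = 1.3666
beam 2: φ=0°, α=75°
  dir = (cos 75°, sin 75°) = (0.2588, 0.9659); from cell (4,4)
  next x-line at t=1.2364, next y-line at t=0.4452; Δt_x=3.8637, Δt_y=1.0353
    y: enter (4,5) at t=0.4452 ← occupied
  → r_2 = 0.4452
beam 3: φ=90°, α=165°
  dir = (cos 165°, sin 165°) = (-0.9659, 0.2588); from cell (4,4)
  next x-line at t=0.7040, next y-line at t=1.6614; Δt_x=1.0353, Δt_y=3.8637
    x: enter (3,4) at t=0.7040
    y: enter (3,5) at t=1.6614 ← occupied
  → r_3 = 1.6614

ranges = [1.3666, 0.4452, 1.6614]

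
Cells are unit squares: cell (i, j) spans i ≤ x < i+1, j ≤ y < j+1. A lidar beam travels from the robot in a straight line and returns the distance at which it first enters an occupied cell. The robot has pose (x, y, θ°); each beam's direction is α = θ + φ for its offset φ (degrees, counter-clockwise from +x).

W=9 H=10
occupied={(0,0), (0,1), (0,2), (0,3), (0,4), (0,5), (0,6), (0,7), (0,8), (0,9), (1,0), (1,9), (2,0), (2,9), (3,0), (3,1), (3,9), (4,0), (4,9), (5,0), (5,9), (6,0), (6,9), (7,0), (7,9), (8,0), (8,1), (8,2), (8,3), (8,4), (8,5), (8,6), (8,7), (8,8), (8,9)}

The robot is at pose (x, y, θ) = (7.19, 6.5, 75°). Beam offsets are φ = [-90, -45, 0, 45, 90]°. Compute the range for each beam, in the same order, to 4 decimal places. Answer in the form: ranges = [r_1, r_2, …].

ranges = [0.8386, 0.9353, 2.5882, 2.8868, 6.4084]

beam 1: φ=-90°, α=345°
  cosα=0.9659 sinα=-0.2588 | (7,6) | tMaxX 0.8386 tMaxY 1.9319 | tΔX 1.0353 tΔY 3.8637
    t=0.8386 [x] (8,6) — stop
  → r_1 = 0.8386
beam 2: φ=-45°, α=30°
  cosα=0.8660 sinα=0.5000 | (7,6) | tMaxX 0.9353 tMaxY 1.0000 | tΔX 1.1547 tΔY 2.0000
    t=0.9353 [x] (8,6) — stop
  → r_2 = 0.9353
beam 3: φ=0°, α=75°
  cosα=0.2588 sinα=0.9659 | (7,6) | tMaxX 3.1296 tMaxY 0.5176 | tΔX 3.8637 tΔY 1.0353
    t=0.5176 [y] (7,7)
    t=1.5529 [y] (7,8)
    t=2.5882 [y] (7,9) — stop
  → r_3 = 2.5882
beam 4: φ=45°, α=120°
  cosα=-0.5000 sinα=0.8660 | (7,6) | tMaxX 0.3800 tMaxY 0.5774 | tΔX 2.0000 tΔY 1.1547
    t=0.3800 [x] (6,6)
    t=0.5774 [y] (6,7)
    t=1.7321 [y] (6,8)
    t=2.3800 [x] (5,8)
    t=2.8868 [y] (5,9) — stop
  → r_4 = 2.8868
beam 5: φ=90°, α=165°
  cosα=-0.9659 sinα=0.2588 | (7,6) | tMaxX 0.1967 tMaxY 1.9319 | tΔX 1.0353 tΔY 3.8637
    t=0.1967 [x] (6,6)
    t=1.2320 [x] (5,6)
    t=1.9319 [y] (5,7)
    t=2.2673 [x] (4,7)
    t=3.3025 [x] (3,7)
    t=4.3378 [x] (2,7)
    t=5.3731 [x] (1,7)
    t=5.7956 [y] (1,8)
    t=6.4084 [x] (0,8) — stop
  → r_5 = 6.4084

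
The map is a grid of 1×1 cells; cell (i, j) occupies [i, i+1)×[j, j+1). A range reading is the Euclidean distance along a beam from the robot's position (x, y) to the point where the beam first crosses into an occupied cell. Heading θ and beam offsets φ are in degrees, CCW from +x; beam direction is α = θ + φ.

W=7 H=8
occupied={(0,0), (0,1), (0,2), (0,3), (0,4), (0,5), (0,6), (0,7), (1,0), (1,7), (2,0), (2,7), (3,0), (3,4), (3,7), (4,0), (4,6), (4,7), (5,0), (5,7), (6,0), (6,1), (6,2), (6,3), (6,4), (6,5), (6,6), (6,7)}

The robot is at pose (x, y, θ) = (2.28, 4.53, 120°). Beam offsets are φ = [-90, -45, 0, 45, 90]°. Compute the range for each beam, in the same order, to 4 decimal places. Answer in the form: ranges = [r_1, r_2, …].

beam 1: φ=-90°, α=30°
  dir = (cos 30°, sin 30°) = (0.8660, 0.5000); from cell (2,4)
  next x-line at t=0.8314, next y-line at t=0.9400; Δt_x=1.1547, Δt_y=2.0000
    x: enter (3,4) at t=0.8314 ← occupied
  → r_1 = 0.8314
beam 2: φ=-45°, α=75°
  dir = (cos 75°, sin 75°) = (0.2588, 0.9659); from cell (2,4)
  next x-line at t=2.7819, next y-line at t=0.4866; Δt_x=3.8637, Δt_y=1.0353
    y: enter (2,5) at t=0.4866
    y: enter (2,6) at t=1.5219
    y: enter (2,7) at t=2.5571 ← occupied
  → r_2 = 2.5571
beam 3: φ=0°, α=120°
  dir = (cos 120°, sin 120°) = (-0.5000, 0.8660); from cell (2,4)
  next x-line at t=0.5600, next y-line at t=0.5427; Δt_x=2.0000, Δt_y=1.1547
    y: enter (2,5) at t=0.5427
    x: enter (1,5) at t=0.5600
    y: enter (1,6) at t=1.6974
    x: enter (0,6) at t=2.5600 ← occupied
  → r_3 = 2.5600
beam 4: φ=45°, α=165°
  dir = (cos 165°, sin 165°) = (-0.9659, 0.2588); from cell (2,4)
  next x-line at t=0.2899, next y-line at t=1.8159; Δt_x=1.0353, Δt_y=3.8637
    x: enter (1,4) at t=0.2899
    x: enter (0,4) at t=1.3252 ← occupied
  → r_4 = 1.3252
beam 5: φ=90°, α=210°
  dir = (cos 210°, sin 210°) = (-0.8660, -0.5000); from cell (2,4)
  next x-line at t=0.3233, next y-line at t=1.0600; Δt_x=1.1547, Δt_y=2.0000
    x: enter (1,4) at t=0.3233
    y: enter (1,3) at t=1.0600
    x: enter (0,3) at t=1.4780 ← occupied
  → r_5 = 1.4780

ranges = [0.8314, 2.5571, 2.5600, 1.3252, 1.4780]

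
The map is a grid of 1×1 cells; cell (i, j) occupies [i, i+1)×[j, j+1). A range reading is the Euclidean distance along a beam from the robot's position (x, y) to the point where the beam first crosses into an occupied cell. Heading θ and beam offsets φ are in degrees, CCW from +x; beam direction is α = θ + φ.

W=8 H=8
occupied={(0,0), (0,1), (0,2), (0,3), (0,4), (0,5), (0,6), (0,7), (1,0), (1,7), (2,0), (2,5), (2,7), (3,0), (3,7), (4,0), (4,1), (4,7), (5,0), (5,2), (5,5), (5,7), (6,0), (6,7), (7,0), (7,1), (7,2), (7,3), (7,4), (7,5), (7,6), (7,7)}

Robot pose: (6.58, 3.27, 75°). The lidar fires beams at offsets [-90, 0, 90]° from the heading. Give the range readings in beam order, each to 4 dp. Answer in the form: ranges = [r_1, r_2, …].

beam 1: φ=-90°, α=345°
  direction (0.9659, -0.2588); cell (6,3); t to first gridline: x 0.4348, y 1.0432 (then +1.0353 / +3.8637)
    (7,3) via x @ 0.4348  # hit
  → r_1 = 0.4348
beam 2: φ=0°, α=75°
  direction (0.2588, 0.9659); cell (6,3); t to first gridline: x 1.6228, y 0.7558 (then +3.8637 / +1.0353)
    (6,4) via y @ 0.7558
    (7,4) via x @ 1.6228  # hit
  → r_2 = 1.6228
beam 3: φ=90°, α=165°
  direction (-0.9659, 0.2588); cell (6,3); t to first gridline: x 0.6005, y 2.8205 (then +1.0353 / +3.8637)
    (5,3) via x @ 0.6005
    (4,3) via x @ 1.6357
    (3,3) via x @ 2.6710
    (3,4) via y @ 2.8205
    (2,4) via x @ 3.7063
    (1,4) via x @ 4.7416
    (0,4) via x @ 5.7768  # hit
  → r_3 = 5.7768

ranges = [0.4348, 1.6228, 5.7768]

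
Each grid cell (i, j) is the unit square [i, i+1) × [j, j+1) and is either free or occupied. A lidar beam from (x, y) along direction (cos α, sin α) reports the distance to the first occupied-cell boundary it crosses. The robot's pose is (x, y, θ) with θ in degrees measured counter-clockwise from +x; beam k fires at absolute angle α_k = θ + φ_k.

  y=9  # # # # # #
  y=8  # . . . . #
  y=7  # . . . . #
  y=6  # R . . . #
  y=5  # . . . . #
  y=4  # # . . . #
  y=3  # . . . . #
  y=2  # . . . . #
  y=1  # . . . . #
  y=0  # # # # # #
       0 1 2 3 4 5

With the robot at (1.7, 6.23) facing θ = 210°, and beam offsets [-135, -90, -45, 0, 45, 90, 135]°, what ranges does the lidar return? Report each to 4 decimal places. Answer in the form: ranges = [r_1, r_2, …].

beam 1: φ=-135°, α=75°
  dir = (cos 75°, sin 75°) = (0.2588, 0.9659); from cell (1,6)
  next x-line at t=1.1591, next y-line at t=0.7972; Δt_x=3.8637, Δt_y=1.0353
    y: enter (1,7) at t=0.7972
    x: enter (2,7) at t=1.1591
    y: enter (2,8) at t=1.8324
    y: enter (2,9) at t=2.8677 ← occupied
  → r_1 = 2.8677
beam 2: φ=-90°, α=120°
  dir = (cos 120°, sin 120°) = (-0.5000, 0.8660); from cell (1,6)
  next x-line at t=1.4000, next y-line at t=0.8891; Δt_x=2.0000, Δt_y=1.1547
    y: enter (1,7) at t=0.8891
    x: enter (0,7) at t=1.4000 ← occupied
  → r_2 = 1.4000
beam 3: φ=-45°, α=165°
  dir = (cos 165°, sin 165°) = (-0.9659, 0.2588); from cell (1,6)
  next x-line at t=0.7247, next y-line at t=2.9751; Δt_x=1.0353, Δt_y=3.8637
    x: enter (0,6) at t=0.7247 ← occupied
  → r_3 = 0.7247
beam 4: φ=0°, α=210°
  dir = (cos 210°, sin 210°) = (-0.8660, -0.5000); from cell (1,6)
  next x-line at t=0.8083, next y-line at t=0.4600; Δt_x=1.1547, Δt_y=2.0000
    y: enter (1,5) at t=0.4600
    x: enter (0,5) at t=0.8083 ← occupied
  → r_4 = 0.8083
beam 5: φ=45°, α=255°
  dir = (cos 255°, sin 255°) = (-0.2588, -0.9659); from cell (1,6)
  next x-line at t=2.7046, next y-line at t=0.2381; Δt_x=3.8637, Δt_y=1.0353
    y: enter (1,5) at t=0.2381
    y: enter (1,4) at t=1.2734 ← occupied
  → r_5 = 1.2734
beam 6: φ=90°, α=300°
  dir = (cos 300°, sin 300°) = (0.5000, -0.8660); from cell (1,6)
  next x-line at t=0.6000, next y-line at t=0.2656; Δt_x=2.0000, Δt_y=1.1547
    y: enter (1,5) at t=0.2656
    x: enter (2,5) at t=0.6000
    y: enter (2,4) at t=1.4203
    y: enter (2,3) at t=2.5750
    x: enter (3,3) at t=2.6000
    y: enter (3,2) at t=3.7297
    x: enter (4,2) at t=4.6000
    y: enter (4,1) at t=4.8844
    y: enter (4,0) at t=6.0391 ← occupied
  → r_6 = 6.0391
beam 7: φ=135°, α=345°
  dir = (cos 345°, sin 345°) = (0.9659, -0.2588); from cell (1,6)
  next x-line at t=0.3106, next y-line at t=0.8887; Δt_x=1.0353, Δt_y=3.8637
    x: enter (2,6) at t=0.3106
    y: enter (2,5) at t=0.8887
    x: enter (3,5) at t=1.3459
    x: enter (4,5) at t=2.3811
    x: enter (5,5) at t=3.4164 ← occupied
  → r_7 = 3.4164

ranges = [2.8677, 1.4000, 0.7247, 0.8083, 1.2734, 6.0391, 3.4164]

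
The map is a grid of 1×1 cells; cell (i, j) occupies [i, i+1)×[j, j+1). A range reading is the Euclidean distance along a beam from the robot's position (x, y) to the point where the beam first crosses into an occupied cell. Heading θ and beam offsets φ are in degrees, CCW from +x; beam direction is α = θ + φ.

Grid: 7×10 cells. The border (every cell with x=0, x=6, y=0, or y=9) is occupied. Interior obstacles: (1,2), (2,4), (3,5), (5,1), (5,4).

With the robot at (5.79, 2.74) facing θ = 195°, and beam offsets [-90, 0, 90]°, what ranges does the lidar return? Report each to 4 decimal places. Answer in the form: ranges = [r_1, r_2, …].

beam 1: φ=-90°, α=105°
  cosα=-0.2588 sinα=0.9659 | (5,2) | tMaxX 3.0523 tMaxY 0.2692 | tΔX 3.8637 tΔY 1.0353
    t=0.2692 [y] (5,3)
    t=1.3044 [y] (5,4) — stop
  → r_1 = 1.3044
beam 2: φ=0°, α=195°
  cosα=-0.9659 sinα=-0.2588 | (5,2) | tMaxX 0.8179 tMaxY 2.8591 | tΔX 1.0353 tΔY 3.8637
    t=0.8179 [x] (4,2)
    t=1.8531 [x] (3,2)
    t=2.8591 [y] (3,1)
    t=2.8884 [x] (2,1)
    t=3.9237 [x] (1,1)
    t=4.9590 [x] (0,1) — stop
  → r_2 = 4.9590
beam 3: φ=90°, α=285°
  cosα=0.2588 sinα=-0.9659 | (5,2) | tMaxX 0.8114 tMaxY 0.7661 | tΔX 3.8637 tΔY 1.0353
    t=0.7661 [y] (5,1) — stop
  → r_3 = 0.7661

ranges = [1.3044, 4.9590, 0.7661]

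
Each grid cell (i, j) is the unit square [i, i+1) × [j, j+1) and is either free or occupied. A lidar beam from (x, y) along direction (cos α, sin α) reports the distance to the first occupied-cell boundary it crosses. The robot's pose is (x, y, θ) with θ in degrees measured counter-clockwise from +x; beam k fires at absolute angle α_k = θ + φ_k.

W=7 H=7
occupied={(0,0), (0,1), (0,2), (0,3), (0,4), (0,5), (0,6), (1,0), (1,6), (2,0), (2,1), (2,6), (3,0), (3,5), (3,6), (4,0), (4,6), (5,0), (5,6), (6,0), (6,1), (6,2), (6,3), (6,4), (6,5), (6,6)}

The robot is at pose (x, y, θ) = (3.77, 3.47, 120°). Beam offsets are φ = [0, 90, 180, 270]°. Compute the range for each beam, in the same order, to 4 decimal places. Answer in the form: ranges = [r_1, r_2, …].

beam 1: φ=0°, α=120°
  cosα=-0.5000 sinα=0.8660 | (3,3) | tMaxX 1.5400 tMaxY 0.6120 | tΔX 2.0000 tΔY 1.1547
    t=0.6120 [y] (3,4)
    t=1.5400 [x] (2,4)
    t=1.7667 [y] (2,5)
    t=2.9214 [y] (2,6) — stop
  → r_1 = 2.9214
beam 2: φ=90°, α=210°
  cosα=-0.8660 sinα=-0.5000 | (3,3) | tMaxX 0.8891 tMaxY 0.9400 | tΔX 1.1547 tΔY 2.0000
    t=0.8891 [x] (2,3)
    t=0.9400 [y] (2,2)
    t=2.0438 [x] (1,2)
    t=2.9400 [y] (1,1)
    t=3.1985 [x] (0,1) — stop
  → r_2 = 3.1985
beam 3: φ=180°, α=300°
  cosα=0.5000 sinα=-0.8660 | (3,3) | tMaxX 0.4600 tMaxY 0.5427 | tΔX 2.0000 tΔY 1.1547
    t=0.4600 [x] (4,3)
    t=0.5427 [y] (4,2)
    t=1.6974 [y] (4,1)
    t=2.4600 [x] (5,1)
    t=2.8521 [y] (5,0) — stop
  → r_3 = 2.8521
beam 4: φ=270°, α=30°
  cosα=0.8660 sinα=0.5000 | (3,3) | tMaxX 0.2656 tMaxY 1.0600 | tΔX 1.1547 tΔY 2.0000
    t=0.2656 [x] (4,3)
    t=1.0600 [y] (4,4)
    t=1.4203 [x] (5,4)
    t=2.5750 [x] (6,4) — stop
  → r_4 = 2.5750

ranges = [2.9214, 3.1985, 2.8521, 2.5750]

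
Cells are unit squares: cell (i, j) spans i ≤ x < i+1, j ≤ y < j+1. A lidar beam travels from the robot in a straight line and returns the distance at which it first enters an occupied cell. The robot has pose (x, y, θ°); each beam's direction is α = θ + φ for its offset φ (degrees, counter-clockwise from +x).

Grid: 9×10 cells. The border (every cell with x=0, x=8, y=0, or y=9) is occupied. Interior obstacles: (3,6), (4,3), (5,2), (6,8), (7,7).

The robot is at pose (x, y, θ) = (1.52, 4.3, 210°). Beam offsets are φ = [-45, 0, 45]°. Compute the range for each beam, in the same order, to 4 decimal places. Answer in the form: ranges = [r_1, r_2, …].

beam 1: φ=-45°, α=165°
  cosα=-0.9659 sinα=0.2588 | (1,4) | tMaxX 0.5383 tMaxY 2.7046 | tΔX 1.0353 tΔY 3.8637
    t=0.5383 [x] (0,4) — stop
  → r_1 = 0.5383
beam 2: φ=0°, α=210°
  cosα=-0.8660 sinα=-0.5000 | (1,4) | tMaxX 0.6004 tMaxY 0.6000 | tΔX 1.1547 tΔY 2.0000
    t=0.6000 [y] (1,3)
    t=0.6004 [x] (0,3) — stop
  → r_2 = 0.6004
beam 3: φ=45°, α=255°
  cosα=-0.2588 sinα=-0.9659 | (1,4) | tMaxX 2.0091 tMaxY 0.3106 | tΔX 3.8637 tΔY 1.0353
    t=0.3106 [y] (1,3)
    t=1.3459 [y] (1,2)
    t=2.0091 [x] (0,2) — stop
  → r_3 = 2.0091

ranges = [0.5383, 0.6004, 2.0091]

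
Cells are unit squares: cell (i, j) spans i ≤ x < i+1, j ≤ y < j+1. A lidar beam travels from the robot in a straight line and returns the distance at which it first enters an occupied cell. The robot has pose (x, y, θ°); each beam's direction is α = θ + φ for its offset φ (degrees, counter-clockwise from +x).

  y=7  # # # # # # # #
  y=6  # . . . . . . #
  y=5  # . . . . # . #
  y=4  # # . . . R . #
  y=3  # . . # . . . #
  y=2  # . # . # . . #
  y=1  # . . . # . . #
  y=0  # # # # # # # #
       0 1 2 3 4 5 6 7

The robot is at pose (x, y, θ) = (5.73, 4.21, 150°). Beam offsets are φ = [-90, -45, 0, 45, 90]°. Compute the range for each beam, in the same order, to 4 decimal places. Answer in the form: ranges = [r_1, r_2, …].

beam 1: φ=-90°, α=60°
  d=(0.5000,0.8660)  start (5,4)  tX=0.5400 tY=0.9122  stride 1/|dx|=2.0000 1/|dy|=1.1547
    cross x-line → (6,4), t=0.5400
    cross y-line → (6,5), t=0.9122
    cross y-line → (6,6), t=2.0669
    cross x-line → (7,6), t=2.5400 (wall)
  → r_1 = 2.5400
beam 2: φ=-45°, α=105°
  d=(-0.2588,0.9659)  start (5,4)  tX=2.8205 tY=0.8179  stride 1/|dx|=3.8637 1/|dy|=1.0353
    cross y-line → (5,5), t=0.8179 (wall)
  → r_2 = 0.8179
beam 3: φ=0°, α=150°
  d=(-0.8660,0.5000)  start (5,4)  tX=0.8429 tY=1.5800  stride 1/|dx|=1.1547 1/|dy|=2.0000
    cross x-line → (4,4), t=0.8429
    cross y-line → (4,5), t=1.5800
    cross x-line → (3,5), t=1.9976
    cross x-line → (2,5), t=3.1523
    cross y-line → (2,6), t=3.5800
    cross x-line → (1,6), t=4.3070
    cross x-line → (0,6), t=5.4617 (wall)
  → r_3 = 5.4617
beam 4: φ=45°, α=195°
  d=(-0.9659,-0.2588)  start (5,4)  tX=0.7558 tY=0.8114  stride 1/|dx|=1.0353 1/|dy|=3.8637
    cross x-line → (4,4), t=0.7558
    cross y-line → (4,3), t=0.8114
    cross x-line → (3,3), t=1.7910 (wall)
  → r_4 = 1.7910
beam 5: φ=90°, α=240°
  d=(-0.5000,-0.8660)  start (5,4)  tX=1.4600 tY=0.2425  stride 1/|dx|=2.0000 1/|dy|=1.1547
    cross y-line → (5,3), t=0.2425
    cross y-line → (5,2), t=1.3972
    cross x-line → (4,2), t=1.4600 (wall)
  → r_5 = 1.4600

ranges = [2.5400, 0.8179, 5.4617, 1.7910, 1.4600]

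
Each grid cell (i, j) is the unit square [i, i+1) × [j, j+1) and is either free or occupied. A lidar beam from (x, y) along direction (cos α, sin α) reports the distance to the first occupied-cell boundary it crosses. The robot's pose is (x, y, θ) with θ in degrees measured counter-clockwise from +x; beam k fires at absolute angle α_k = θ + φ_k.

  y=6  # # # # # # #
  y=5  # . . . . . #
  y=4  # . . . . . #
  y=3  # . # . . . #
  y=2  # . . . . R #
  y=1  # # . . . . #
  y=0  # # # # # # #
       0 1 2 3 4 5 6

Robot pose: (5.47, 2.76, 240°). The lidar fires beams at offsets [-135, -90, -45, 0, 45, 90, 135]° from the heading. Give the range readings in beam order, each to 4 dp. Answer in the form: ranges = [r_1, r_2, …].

ranges = [3.3543, 5.1615, 3.5924, 2.0323, 1.8221, 0.6120, 0.5487]

beam 1: φ=-135°, α=105°
  direction (-0.2588, 0.9659); cell (5,2); t to first gridline: x 1.8159, y 0.2485 (then +3.8637 / +1.0353)
    (5,3) via y @ 0.2485
    (5,4) via y @ 1.2837
    (4,4) via x @ 1.8159
    (4,5) via y @ 2.3190
    (4,6) via y @ 3.3543  # hit
  → r_1 = 3.3543
beam 2: φ=-90°, α=150°
  direction (-0.8660, 0.5000); cell (5,2); t to first gridline: x 0.5427, y 0.4800 (then +1.1547 / +2.0000)
    (5,3) via y @ 0.4800
    (4,3) via x @ 0.5427
    (3,3) via x @ 1.6974
    (3,4) via y @ 2.4800
    (2,4) via x @ 2.8521
    (1,4) via x @ 4.0068
    (1,5) via y @ 4.4800
    (0,5) via x @ 5.1615  # hit
  → r_2 = 5.1615
beam 3: φ=-45°, α=195°
  direction (-0.9659, -0.2588); cell (5,2); t to first gridline: x 0.4866, y 2.9364 (then +1.0353 / +3.8637)
    (4,2) via x @ 0.4866
    (3,2) via x @ 1.5219
    (2,2) via x @ 2.5571
    (2,1) via y @ 2.9364
    (1,1) via x @ 3.5924  # hit
  → r_3 = 3.5924
beam 4: φ=0°, α=240°
  direction (-0.5000, -0.8660); cell (5,2); t to first gridline: x 0.9400, y 0.8776 (then +2.0000 / +1.1547)
    (5,1) via y @ 0.8776
    (4,1) via x @ 0.9400
    (4,0) via y @ 2.0323  # hit
  → r_4 = 2.0323
beam 5: φ=45°, α=285°
  direction (0.2588, -0.9659); cell (5,2); t to first gridline: x 2.0478, y 0.7868 (then +3.8637 / +1.0353)
    (5,1) via y @ 0.7868
    (5,0) via y @ 1.8221  # hit
  → r_5 = 1.8221
beam 6: φ=90°, α=330°
  direction (0.8660, -0.5000); cell (5,2); t to first gridline: x 0.6120, y 1.5200 (then +1.1547 / +2.0000)
    (6,2) via x @ 0.6120  # hit
  → r_6 = 0.6120
beam 7: φ=135°, α=15°
  direction (0.9659, 0.2588); cell (5,2); t to first gridline: x 0.5487, y 0.9273 (then +1.0353 / +3.8637)
    (6,2) via x @ 0.5487  # hit
  → r_7 = 0.5487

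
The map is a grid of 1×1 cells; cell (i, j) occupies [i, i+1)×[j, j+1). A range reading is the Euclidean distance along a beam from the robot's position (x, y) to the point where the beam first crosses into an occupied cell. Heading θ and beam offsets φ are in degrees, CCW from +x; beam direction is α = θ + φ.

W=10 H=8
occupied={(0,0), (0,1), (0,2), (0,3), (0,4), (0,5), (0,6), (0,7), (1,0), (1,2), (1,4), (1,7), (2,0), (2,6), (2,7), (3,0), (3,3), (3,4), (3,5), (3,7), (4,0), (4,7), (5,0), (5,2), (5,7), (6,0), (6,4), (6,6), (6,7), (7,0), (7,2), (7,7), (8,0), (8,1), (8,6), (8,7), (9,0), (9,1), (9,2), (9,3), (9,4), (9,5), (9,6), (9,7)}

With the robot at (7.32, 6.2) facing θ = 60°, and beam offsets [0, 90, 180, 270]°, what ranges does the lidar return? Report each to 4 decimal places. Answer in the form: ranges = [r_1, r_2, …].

ranges = [0.9238, 0.3695, 1.3856, 1.9399]

beam 1: φ=0°, α=60°
  direction (0.5000, 0.8660); cell (7,6); t to first gridline: x 1.3600, y 0.9238 (then +2.0000 / +1.1547)
    (7,7) via y @ 0.9238  # hit
  → r_1 = 0.9238
beam 2: φ=90°, α=150°
  direction (-0.8660, 0.5000); cell (7,6); t to first gridline: x 0.3695, y 1.6000 (then +1.1547 / +2.0000)
    (6,6) via x @ 0.3695  # hit
  → r_2 = 0.3695
beam 3: φ=180°, α=240°
  direction (-0.5000, -0.8660); cell (7,6); t to first gridline: x 0.6400, y 0.2309 (then +2.0000 / +1.1547)
    (7,5) via y @ 0.2309
    (6,5) via x @ 0.6400
    (6,4) via y @ 1.3856  # hit
  → r_3 = 1.3856
beam 4: φ=270°, α=330°
  direction (0.8660, -0.5000); cell (7,6); t to first gridline: x 0.7852, y 0.4000 (then +1.1547 / +2.0000)
    (7,5) via y @ 0.4000
    (8,5) via x @ 0.7852
    (9,5) via x @ 1.9399  # hit
  → r_4 = 1.9399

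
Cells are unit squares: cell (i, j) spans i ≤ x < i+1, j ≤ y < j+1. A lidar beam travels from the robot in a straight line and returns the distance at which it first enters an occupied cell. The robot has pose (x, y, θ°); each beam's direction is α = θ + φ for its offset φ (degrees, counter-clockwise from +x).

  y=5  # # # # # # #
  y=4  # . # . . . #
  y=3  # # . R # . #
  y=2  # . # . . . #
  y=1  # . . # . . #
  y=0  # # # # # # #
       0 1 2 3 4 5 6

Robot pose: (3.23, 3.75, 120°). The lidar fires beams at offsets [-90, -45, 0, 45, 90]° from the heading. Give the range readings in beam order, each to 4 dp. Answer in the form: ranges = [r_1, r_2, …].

ranges = [2.5000, 1.2941, 0.4600, 0.9659, 1.4203]

beam 1: φ=-90°, α=30°
  dir = (cos 30°, sin 30°) = (0.8660, 0.5000); from cell (3,3)
  next x-line at t=0.8891, next y-line at t=0.5000; Δt_x=1.1547, Δt_y=2.0000
    y: enter (3,4) at t=0.5000
    x: enter (4,4) at t=0.8891
    x: enter (5,4) at t=2.0438
    y: enter (5,5) at t=2.5000 ← occupied
  → r_1 = 2.5000
beam 2: φ=-45°, α=75°
  dir = (cos 75°, sin 75°) = (0.2588, 0.9659); from cell (3,3)
  next x-line at t=2.9751, next y-line at t=0.2588; Δt_x=3.8637, Δt_y=1.0353
    y: enter (3,4) at t=0.2588
    y: enter (3,5) at t=1.2941 ← occupied
  → r_2 = 1.2941
beam 3: φ=0°, α=120°
  dir = (cos 120°, sin 120°) = (-0.5000, 0.8660); from cell (3,3)
  next x-line at t=0.4600, next y-line at t=0.2887; Δt_x=2.0000, Δt_y=1.1547
    y: enter (3,4) at t=0.2887
    x: enter (2,4) at t=0.4600 ← occupied
  → r_3 = 0.4600
beam 4: φ=45°, α=165°
  dir = (cos 165°, sin 165°) = (-0.9659, 0.2588); from cell (3,3)
  next x-line at t=0.2381, next y-line at t=0.9659; Δt_x=1.0353, Δt_y=3.8637
    x: enter (2,3) at t=0.2381
    y: enter (2,4) at t=0.9659 ← occupied
  → r_4 = 0.9659
beam 5: φ=90°, α=210°
  dir = (cos 210°, sin 210°) = (-0.8660, -0.5000); from cell (3,3)
  next x-line at t=0.2656, next y-line at t=1.5000; Δt_x=1.1547, Δt_y=2.0000
    x: enter (2,3) at t=0.2656
    x: enter (1,3) at t=1.4203 ← occupied
  → r_5 = 1.4203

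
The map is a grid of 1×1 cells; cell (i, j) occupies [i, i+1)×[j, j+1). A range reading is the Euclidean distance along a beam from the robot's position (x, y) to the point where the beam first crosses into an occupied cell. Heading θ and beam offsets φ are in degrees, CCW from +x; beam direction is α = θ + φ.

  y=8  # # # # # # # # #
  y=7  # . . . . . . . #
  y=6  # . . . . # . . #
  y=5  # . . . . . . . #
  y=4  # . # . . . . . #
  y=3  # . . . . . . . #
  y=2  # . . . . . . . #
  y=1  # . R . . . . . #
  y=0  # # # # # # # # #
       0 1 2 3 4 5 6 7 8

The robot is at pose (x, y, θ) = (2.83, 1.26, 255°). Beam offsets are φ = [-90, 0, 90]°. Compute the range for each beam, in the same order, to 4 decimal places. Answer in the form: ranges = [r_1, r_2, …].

ranges = [1.8946, 0.2692, 1.0046]

beam 1: φ=-90°, α=165°
  cosα=-0.9659 sinα=0.2588 | (2,1) | tMaxX 0.8593 tMaxY 2.8591 | tΔX 1.0353 tΔY 3.8637
    t=0.8593 [x] (1,1)
    t=1.8946 [x] (0,1) — stop
  → r_1 = 1.8946
beam 2: φ=0°, α=255°
  cosα=-0.2588 sinα=-0.9659 | (2,1) | tMaxX 3.2069 tMaxY 0.2692 | tΔX 3.8637 tΔY 1.0353
    t=0.2692 [y] (2,0) — stop
  → r_2 = 0.2692
beam 3: φ=90°, α=345°
  cosα=0.9659 sinα=-0.2588 | (2,1) | tMaxX 0.1760 tMaxY 1.0046 | tΔX 1.0353 tΔY 3.8637
    t=0.1760 [x] (3,1)
    t=1.0046 [y] (3,0) — stop
  → r_3 = 1.0046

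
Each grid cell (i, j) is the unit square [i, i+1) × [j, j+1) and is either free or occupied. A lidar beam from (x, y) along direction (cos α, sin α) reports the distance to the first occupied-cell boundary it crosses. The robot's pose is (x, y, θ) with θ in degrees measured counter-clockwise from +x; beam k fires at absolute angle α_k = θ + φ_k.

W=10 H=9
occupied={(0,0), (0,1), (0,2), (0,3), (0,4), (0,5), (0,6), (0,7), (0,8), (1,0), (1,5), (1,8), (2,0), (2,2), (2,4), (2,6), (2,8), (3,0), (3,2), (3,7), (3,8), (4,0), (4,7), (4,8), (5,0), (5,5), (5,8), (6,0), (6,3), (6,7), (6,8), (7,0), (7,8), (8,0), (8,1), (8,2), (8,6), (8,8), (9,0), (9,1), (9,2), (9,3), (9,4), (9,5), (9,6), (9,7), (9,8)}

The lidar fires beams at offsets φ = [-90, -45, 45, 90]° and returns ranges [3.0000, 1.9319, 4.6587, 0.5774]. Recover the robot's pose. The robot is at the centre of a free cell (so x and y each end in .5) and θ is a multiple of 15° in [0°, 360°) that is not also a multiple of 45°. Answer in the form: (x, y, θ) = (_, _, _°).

The pose lattice has 43·16 = 688 candidates. Test each by forward raycasting.
  (8.5, 3.5, 255°): beam 1 = 1.5529 ≠ 3.0000 ✗
  (7.5, 6.5, 60°): beam 1 = 0.5774 ≠ 3.0000 ✗
  (3.5, 3.5, 240°): beam 1 = 1.0000 ≠ 3.0000 ✗
  …
  (4.5, 2.5, 60°): r_1=3.0000, r_2=1.9319, r_3=4.6587, r_4=0.5774 — all match ✓
Only this pose fits every beam.

(x, y, θ) = (4.5, 2.5, 60°)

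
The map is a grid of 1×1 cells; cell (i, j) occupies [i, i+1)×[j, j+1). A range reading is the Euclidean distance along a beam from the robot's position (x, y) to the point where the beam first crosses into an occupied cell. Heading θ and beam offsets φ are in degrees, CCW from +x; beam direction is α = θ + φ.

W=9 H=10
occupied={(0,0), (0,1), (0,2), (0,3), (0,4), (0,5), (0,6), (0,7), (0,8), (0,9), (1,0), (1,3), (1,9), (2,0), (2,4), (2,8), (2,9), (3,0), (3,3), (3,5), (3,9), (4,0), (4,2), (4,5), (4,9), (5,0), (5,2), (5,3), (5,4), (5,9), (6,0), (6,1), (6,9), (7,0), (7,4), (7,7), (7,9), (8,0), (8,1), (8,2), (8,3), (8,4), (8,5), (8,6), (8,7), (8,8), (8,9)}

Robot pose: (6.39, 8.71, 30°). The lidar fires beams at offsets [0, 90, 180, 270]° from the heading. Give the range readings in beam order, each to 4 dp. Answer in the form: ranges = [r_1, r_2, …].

beam 1: φ=0°, α=30°
  cosα=0.8660 sinα=0.5000 | (6,8) | tMaxX 0.7044 tMaxY 0.5800 | tΔX 1.1547 tΔY 2.0000
    t=0.5800 [y] (6,9) — stop
  → r_1 = 0.5800
beam 2: φ=90°, α=120°
  cosα=-0.5000 sinα=0.8660 | (6,8) | tMaxX 0.7800 tMaxY 0.3349 | tΔX 2.0000 tΔY 1.1547
    t=0.3349 [y] (6,9) — stop
  → r_2 = 0.3349
beam 3: φ=180°, α=210°
  cosα=-0.8660 sinα=-0.5000 | (6,8) | tMaxX 0.4503 tMaxY 1.4200 | tΔX 1.1547 tΔY 2.0000
    t=0.4503 [x] (5,8)
    t=1.4200 [y] (5,7)
    t=1.6050 [x] (4,7)
    t=2.7597 [x] (3,7)
    t=3.4200 [y] (3,6)
    t=3.9144 [x] (2,6)
    t=5.0691 [x] (1,6)
    t=5.4200 [y] (1,5)
    t=6.2238 [x] (0,5) — stop
  → r_3 = 6.2238
beam 4: φ=270°, α=300°
  cosα=0.5000 sinα=-0.8660 | (6,8) | tMaxX 1.2200 tMaxY 0.8198 | tΔX 2.0000 tΔY 1.1547
    t=0.8198 [y] (6,7)
    t=1.2200 [x] (7,7) — stop
  → r_4 = 1.2200

ranges = [0.5800, 0.3349, 6.2238, 1.2200]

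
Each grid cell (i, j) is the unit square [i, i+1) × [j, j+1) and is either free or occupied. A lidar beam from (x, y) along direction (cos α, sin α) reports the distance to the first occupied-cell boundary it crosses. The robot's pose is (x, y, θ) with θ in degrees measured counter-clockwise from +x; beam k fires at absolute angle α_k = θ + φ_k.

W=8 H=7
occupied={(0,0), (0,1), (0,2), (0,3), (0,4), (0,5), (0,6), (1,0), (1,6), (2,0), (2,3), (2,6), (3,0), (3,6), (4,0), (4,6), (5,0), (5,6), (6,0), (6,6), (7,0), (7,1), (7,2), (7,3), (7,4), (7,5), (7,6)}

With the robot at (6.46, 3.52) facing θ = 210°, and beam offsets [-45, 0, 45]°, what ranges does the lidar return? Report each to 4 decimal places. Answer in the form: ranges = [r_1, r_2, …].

ranges = [5.6526, 5.0400, 2.6089]

beam 1: φ=-45°, α=165°
  dir = (cos 165°, sin 165°) = (-0.9659, 0.2588); from cell (6,3)
  next x-line at t=0.4762, next y-line at t=1.8546; Δt_x=1.0353, Δt_y=3.8637
    x: enter (5,3) at t=0.4762
    x: enter (4,3) at t=1.5115
    y: enter (4,4) at t=1.8546
    x: enter (3,4) at t=2.5468
    x: enter (2,4) at t=3.5821
    x: enter (1,4) at t=4.6173
    x: enter (0,4) at t=5.6526 ← occupied
  → r_1 = 5.6526
beam 2: φ=0°, α=210°
  dir = (cos 210°, sin 210°) = (-0.8660, -0.5000); from cell (6,3)
  next x-line at t=0.5312, next y-line at t=1.0400; Δt_x=1.1547, Δt_y=2.0000
    x: enter (5,3) at t=0.5312
    y: enter (5,2) at t=1.0400
    x: enter (4,2) at t=1.6859
    x: enter (3,2) at t=2.8406
    y: enter (3,1) at t=3.0400
    x: enter (2,1) at t=3.9953
    y: enter (2,0) at t=5.0400 ← occupied
  → r_2 = 5.0400
beam 3: φ=45°, α=255°
  dir = (cos 255°, sin 255°) = (-0.2588, -0.9659); from cell (6,3)
  next x-line at t=1.7773, next y-line at t=0.5383; Δt_x=3.8637, Δt_y=1.0353
    y: enter (6,2) at t=0.5383
    y: enter (6,1) at t=1.5736
    x: enter (5,1) at t=1.7773
    y: enter (5,0) at t=2.6089 ← occupied
  → r_3 = 2.6089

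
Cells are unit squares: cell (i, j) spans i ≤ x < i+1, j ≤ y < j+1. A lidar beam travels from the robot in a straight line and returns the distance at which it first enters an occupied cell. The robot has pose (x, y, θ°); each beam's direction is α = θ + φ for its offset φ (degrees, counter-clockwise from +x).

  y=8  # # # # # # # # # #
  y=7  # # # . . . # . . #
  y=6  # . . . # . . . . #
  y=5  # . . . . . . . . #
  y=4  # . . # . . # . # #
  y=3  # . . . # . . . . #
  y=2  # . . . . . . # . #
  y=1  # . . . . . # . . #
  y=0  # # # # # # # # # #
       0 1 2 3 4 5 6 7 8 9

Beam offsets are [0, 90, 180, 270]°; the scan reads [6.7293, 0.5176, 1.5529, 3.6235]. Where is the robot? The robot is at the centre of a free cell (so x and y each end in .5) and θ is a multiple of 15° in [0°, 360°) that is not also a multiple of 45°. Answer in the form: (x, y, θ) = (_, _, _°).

(x, y, θ) = (7.5, 3.5, 195°)

Candidates: 46 free-cell centres × 16 headings = 736 poses. Raycast each; keep the one whose scan matches to 4 dp.
  (3.5, 7.5, 165°): beam 1 = 0.5176 ≠ 6.7293 ✗
  (2.5, 2.5, 120°): beam 1 = 3.0000 ≠ 6.7293 ✗
  (4.5, 1.5, 30°): beam 1 = 2.8868 ≠ 6.7293 ✗
  (8.5, 3.5, 210°): beam 1 = 1.0000 ≠ 6.7293 ✗
  …
  (7.5, 3.5, 195°): r_1=6.7293, r_2=0.5176, r_3=1.5529, r_4=3.6235 — all match ✓
Only this pose fits every beam.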